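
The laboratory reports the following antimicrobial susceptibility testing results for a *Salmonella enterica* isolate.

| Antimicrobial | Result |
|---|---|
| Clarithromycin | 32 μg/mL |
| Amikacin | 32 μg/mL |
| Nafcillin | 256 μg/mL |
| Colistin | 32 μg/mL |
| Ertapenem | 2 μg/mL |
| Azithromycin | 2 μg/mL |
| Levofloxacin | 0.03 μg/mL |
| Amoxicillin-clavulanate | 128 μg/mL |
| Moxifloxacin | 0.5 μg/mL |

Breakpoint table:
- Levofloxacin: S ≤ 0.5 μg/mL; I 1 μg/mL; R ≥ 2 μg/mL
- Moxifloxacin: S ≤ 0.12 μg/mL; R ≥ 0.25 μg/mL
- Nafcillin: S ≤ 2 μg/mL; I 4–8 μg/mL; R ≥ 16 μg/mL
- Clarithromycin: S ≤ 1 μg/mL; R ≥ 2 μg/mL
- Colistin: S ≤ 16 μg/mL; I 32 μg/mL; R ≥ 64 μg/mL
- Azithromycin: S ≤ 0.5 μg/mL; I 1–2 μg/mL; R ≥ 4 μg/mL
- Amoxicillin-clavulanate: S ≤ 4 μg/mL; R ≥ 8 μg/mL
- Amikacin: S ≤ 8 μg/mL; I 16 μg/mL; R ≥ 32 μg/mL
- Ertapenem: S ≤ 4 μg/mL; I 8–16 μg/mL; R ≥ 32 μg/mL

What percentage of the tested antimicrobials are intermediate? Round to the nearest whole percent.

Clarithromycin (32 μg/mL) ≥ 2 μg/mL ⇒ R
Amikacin: 32 μg/mL is ≥ 32 μg/mL ⇒ R
Nafcillin: 256 μg/mL is ≥ 16 μg/mL ⇒ Resistant
Colistin 32 μg/mL: = 32 μg/mL → I
Ertapenem: 2 μg/mL is ≤ 4 μg/mL — Susceptible
Azithromycin 2 μg/mL: in 1–2 μg/mL → intermediate
Levofloxacin (0.03 μg/mL) ≤ 0.5 μg/mL — S
Amoxicillin-clavulanate (128 μg/mL) ≥ 8 μg/mL ⇒ resistant
Moxifloxacin: 0.5 μg/mL is ≥ 0.25 μg/mL ⇒ R
Intermediate: 2/9

22%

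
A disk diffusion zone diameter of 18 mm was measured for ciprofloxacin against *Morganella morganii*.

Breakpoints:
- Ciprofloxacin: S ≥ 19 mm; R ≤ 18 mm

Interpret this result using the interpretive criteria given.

Ciprofloxacin (18 mm) ≤ 18 mm → Resistant

Resistant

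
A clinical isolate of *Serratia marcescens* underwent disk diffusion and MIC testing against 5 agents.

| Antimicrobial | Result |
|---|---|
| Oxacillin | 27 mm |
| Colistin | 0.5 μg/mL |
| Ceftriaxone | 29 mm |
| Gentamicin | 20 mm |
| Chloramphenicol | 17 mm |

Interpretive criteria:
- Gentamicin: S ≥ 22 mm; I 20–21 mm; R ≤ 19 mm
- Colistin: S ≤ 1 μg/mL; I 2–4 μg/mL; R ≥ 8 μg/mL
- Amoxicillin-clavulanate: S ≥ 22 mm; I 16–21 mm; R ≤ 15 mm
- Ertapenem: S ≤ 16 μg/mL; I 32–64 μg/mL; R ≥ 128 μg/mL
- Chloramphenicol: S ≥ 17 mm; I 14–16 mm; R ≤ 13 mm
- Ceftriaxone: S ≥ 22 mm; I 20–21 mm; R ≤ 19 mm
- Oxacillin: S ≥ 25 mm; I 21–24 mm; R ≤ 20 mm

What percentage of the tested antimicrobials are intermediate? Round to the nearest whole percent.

Oxacillin 27 mm: ≥ 25 mm ⇒ Susceptible
Colistin 0.5 μg/mL: ≤ 1 μg/mL — S
Ceftriaxone (29 mm) ≥ 22 mm ⇒ susceptible
Gentamicin: 20 mm is in 20–21 mm → I
Chloramphenicol 17 mm: ≥ 17 mm — S
Intermediate: 1/5

20%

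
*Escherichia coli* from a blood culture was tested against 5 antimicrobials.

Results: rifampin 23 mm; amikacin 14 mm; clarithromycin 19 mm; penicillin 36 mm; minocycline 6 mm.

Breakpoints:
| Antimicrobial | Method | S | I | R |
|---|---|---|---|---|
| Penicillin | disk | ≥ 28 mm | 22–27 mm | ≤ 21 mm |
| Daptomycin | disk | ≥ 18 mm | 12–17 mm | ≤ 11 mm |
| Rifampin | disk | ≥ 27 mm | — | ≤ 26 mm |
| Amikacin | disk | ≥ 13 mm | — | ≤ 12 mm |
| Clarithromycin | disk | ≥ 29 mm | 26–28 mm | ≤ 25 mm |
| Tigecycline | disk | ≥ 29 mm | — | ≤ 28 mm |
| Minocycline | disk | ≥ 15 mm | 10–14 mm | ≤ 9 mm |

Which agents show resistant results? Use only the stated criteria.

Rifampin: 23 mm is ≤ 26 mm ⇒ resistant
Amikacin 14 mm: ≥ 13 mm → Susceptible
Clarithromycin: 19 mm is ≤ 25 mm — R
Penicillin: 36 mm is ≥ 28 mm → Susceptible
Minocycline: 6 mm is ≤ 9 mm → R

rifampin, clarithromycin, minocycline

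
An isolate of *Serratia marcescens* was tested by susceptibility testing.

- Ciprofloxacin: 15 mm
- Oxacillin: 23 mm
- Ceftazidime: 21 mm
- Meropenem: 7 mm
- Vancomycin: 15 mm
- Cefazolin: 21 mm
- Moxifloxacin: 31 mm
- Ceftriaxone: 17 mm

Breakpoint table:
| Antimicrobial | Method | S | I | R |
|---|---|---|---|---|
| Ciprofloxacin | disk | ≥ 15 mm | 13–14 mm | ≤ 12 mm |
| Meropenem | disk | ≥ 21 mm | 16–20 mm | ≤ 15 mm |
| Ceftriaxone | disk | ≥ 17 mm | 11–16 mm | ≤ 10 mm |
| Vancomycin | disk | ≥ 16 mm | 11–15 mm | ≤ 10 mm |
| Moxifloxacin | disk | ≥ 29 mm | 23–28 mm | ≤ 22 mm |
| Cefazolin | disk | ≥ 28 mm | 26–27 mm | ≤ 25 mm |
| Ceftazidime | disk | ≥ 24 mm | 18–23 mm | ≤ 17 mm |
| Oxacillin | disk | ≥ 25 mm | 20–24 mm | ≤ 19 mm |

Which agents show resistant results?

meropenem, cefazolin

Ciprofloxacin 15 mm: ≥ 15 mm ⇒ Susceptible
Oxacillin: 23 mm is in 20–24 mm ⇒ Intermediate
Ceftazidime 21 mm: in 18–23 mm ⇒ Intermediate
Meropenem (7 mm) ≤ 15 mm — R
Vancomycin 15 mm: in 11–15 mm — intermediate
Cefazolin (21 mm) ≤ 25 mm → Resistant
Moxifloxacin 31 mm: ≥ 29 mm — S
Ceftriaxone (17 mm) ≥ 17 mm → S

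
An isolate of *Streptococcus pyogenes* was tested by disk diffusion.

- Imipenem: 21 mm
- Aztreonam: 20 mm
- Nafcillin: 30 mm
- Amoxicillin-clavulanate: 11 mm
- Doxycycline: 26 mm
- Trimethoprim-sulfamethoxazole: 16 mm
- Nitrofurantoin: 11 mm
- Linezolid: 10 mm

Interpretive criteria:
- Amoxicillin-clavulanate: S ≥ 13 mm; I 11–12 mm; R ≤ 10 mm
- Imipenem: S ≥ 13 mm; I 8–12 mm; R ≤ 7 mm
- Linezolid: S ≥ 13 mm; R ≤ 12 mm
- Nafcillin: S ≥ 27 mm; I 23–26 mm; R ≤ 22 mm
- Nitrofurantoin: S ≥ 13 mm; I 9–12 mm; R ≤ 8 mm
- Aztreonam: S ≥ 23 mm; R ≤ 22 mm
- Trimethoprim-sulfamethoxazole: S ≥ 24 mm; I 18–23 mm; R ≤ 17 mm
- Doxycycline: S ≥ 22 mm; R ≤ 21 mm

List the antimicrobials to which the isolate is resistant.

Imipenem 21 mm: ≥ 13 mm ⇒ S
Aztreonam: 20 mm is ≤ 22 mm — Resistant
Nafcillin: 30 mm is ≥ 27 mm → S
Amoxicillin-clavulanate 11 mm: in 11–12 mm → I
Doxycycline 26 mm: ≥ 22 mm — S
Trimethoprim-sulfamethoxazole: 16 mm is ≤ 17 mm → R
Nitrofurantoin: 11 mm is in 9–12 mm ⇒ I
Linezolid: 10 mm is ≤ 12 mm ⇒ Resistant

aztreonam, trimethoprim-sulfamethoxazole, linezolid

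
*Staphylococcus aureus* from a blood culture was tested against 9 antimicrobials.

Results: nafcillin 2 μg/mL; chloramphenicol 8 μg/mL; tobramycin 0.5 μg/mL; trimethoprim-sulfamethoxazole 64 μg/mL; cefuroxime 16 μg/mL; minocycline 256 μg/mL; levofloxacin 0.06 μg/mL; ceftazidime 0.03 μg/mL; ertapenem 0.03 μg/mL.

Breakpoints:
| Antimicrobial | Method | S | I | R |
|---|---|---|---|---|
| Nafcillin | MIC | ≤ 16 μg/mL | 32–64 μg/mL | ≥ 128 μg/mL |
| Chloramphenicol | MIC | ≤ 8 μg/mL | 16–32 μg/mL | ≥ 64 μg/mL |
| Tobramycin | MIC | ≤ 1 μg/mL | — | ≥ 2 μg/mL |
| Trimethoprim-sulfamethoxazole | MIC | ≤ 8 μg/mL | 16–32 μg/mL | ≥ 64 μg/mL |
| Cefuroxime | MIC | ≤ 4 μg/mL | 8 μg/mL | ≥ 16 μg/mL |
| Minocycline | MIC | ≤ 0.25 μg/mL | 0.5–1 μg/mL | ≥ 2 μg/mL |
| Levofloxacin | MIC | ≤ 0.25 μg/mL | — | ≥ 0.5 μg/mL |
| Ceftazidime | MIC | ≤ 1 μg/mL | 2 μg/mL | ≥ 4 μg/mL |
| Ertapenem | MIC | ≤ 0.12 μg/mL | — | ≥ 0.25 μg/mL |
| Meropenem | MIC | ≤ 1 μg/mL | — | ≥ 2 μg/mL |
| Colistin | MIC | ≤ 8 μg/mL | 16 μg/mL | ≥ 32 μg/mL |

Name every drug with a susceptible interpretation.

Nafcillin (2 μg/mL) ≤ 16 μg/mL — susceptible
Chloramphenicol 8 μg/mL: ≤ 8 μg/mL → S
Tobramycin (0.5 μg/mL) ≤ 1 μg/mL — Susceptible
Trimethoprim-sulfamethoxazole (64 μg/mL) ≥ 64 μg/mL ⇒ R
Cefuroxime: 16 μg/mL is ≥ 16 μg/mL — resistant
Minocycline: 256 μg/mL is ≥ 2 μg/mL → R
Levofloxacin 0.06 μg/mL: ≤ 0.25 μg/mL ⇒ S
Ceftazidime: 0.03 μg/mL is ≤ 1 μg/mL → Susceptible
Ertapenem (0.03 μg/mL) ≤ 0.12 μg/mL → susceptible

nafcillin, chloramphenicol, tobramycin, levofloxacin, ceftazidime, ertapenem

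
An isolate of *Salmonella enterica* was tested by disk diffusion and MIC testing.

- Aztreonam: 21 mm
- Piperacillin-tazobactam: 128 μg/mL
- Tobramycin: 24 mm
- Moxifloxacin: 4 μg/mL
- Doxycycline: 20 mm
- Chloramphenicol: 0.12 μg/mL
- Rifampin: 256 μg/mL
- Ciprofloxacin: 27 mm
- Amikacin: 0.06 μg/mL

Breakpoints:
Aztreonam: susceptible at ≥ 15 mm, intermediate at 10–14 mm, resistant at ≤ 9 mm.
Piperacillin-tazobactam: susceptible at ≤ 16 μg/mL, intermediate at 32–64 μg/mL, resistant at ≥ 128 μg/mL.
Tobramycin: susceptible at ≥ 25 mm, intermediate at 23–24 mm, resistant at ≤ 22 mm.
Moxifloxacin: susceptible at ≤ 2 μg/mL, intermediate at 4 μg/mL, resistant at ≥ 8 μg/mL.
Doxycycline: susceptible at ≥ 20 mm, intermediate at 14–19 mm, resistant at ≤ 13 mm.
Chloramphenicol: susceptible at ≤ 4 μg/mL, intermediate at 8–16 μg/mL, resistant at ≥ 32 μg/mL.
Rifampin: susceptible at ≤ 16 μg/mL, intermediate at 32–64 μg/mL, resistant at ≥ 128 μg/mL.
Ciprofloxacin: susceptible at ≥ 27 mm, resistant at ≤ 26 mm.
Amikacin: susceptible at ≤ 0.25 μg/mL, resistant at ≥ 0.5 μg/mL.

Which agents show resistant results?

Aztreonam: 21 mm is ≥ 15 mm — susceptible
Piperacillin-tazobactam: 128 μg/mL is ≥ 128 μg/mL → resistant
Tobramycin (24 mm) in 23–24 mm → intermediate
Moxifloxacin (4 μg/mL) = 4 μg/mL ⇒ I
Doxycycline (20 mm) ≥ 20 mm ⇒ Susceptible
Chloramphenicol 0.12 μg/mL: ≤ 4 μg/mL ⇒ Susceptible
Rifampin (256 μg/mL) ≥ 128 μg/mL — Resistant
Ciprofloxacin 27 mm: ≥ 27 mm ⇒ S
Amikacin: 0.06 μg/mL is ≤ 0.25 μg/mL ⇒ Susceptible

piperacillin-tazobactam, rifampin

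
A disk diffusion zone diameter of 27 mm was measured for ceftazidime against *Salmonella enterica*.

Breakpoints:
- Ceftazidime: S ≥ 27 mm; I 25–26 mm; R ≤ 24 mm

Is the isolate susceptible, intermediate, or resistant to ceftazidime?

Ceftazidime 27 mm: ≥ 27 mm ⇒ S

S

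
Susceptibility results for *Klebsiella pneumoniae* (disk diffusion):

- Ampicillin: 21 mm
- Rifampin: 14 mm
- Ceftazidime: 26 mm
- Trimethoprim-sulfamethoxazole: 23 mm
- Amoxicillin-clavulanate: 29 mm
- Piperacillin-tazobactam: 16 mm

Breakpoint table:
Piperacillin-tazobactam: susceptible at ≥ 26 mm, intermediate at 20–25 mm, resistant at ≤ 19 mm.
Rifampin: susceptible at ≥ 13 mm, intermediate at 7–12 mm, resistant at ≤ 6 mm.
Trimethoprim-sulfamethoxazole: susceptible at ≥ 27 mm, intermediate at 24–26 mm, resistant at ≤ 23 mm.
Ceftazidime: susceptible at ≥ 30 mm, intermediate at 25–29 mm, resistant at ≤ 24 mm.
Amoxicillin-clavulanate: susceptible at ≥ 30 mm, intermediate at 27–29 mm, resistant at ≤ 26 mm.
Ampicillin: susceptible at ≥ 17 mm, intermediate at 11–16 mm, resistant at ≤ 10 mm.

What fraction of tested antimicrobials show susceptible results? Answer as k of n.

2 of 6

Ampicillin: 21 mm is ≥ 17 mm — Susceptible
Rifampin: 14 mm is ≥ 13 mm → susceptible
Ceftazidime: 26 mm is in 25–29 mm → I
Trimethoprim-sulfamethoxazole: 23 mm is ≤ 23 mm → R
Amoxicillin-clavulanate 29 mm: in 27–29 mm → Intermediate
Piperacillin-tazobactam (16 mm) ≤ 19 mm → resistant
Susceptible: 2/6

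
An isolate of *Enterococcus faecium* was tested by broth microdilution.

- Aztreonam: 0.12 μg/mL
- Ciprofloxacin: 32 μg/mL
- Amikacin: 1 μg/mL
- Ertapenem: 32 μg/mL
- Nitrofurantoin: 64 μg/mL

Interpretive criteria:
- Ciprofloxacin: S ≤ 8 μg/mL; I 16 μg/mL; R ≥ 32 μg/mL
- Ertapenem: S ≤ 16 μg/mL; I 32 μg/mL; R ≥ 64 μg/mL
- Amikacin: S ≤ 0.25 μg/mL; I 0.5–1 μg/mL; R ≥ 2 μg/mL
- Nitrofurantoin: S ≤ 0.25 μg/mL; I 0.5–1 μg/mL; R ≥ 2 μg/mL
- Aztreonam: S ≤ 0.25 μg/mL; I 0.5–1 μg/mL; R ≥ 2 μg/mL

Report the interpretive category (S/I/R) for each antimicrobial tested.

Aztreonam: 0.12 μg/mL is ≤ 0.25 μg/mL ⇒ Susceptible
Ciprofloxacin 32 μg/mL: ≥ 32 μg/mL ⇒ resistant
Amikacin: 1 μg/mL is in 0.5–1 μg/mL ⇒ I
Ertapenem (32 μg/mL) = 32 μg/mL ⇒ Intermediate
Nitrofurantoin: 64 μg/mL is ≥ 2 μg/mL ⇒ Resistant

S, R, I, I, R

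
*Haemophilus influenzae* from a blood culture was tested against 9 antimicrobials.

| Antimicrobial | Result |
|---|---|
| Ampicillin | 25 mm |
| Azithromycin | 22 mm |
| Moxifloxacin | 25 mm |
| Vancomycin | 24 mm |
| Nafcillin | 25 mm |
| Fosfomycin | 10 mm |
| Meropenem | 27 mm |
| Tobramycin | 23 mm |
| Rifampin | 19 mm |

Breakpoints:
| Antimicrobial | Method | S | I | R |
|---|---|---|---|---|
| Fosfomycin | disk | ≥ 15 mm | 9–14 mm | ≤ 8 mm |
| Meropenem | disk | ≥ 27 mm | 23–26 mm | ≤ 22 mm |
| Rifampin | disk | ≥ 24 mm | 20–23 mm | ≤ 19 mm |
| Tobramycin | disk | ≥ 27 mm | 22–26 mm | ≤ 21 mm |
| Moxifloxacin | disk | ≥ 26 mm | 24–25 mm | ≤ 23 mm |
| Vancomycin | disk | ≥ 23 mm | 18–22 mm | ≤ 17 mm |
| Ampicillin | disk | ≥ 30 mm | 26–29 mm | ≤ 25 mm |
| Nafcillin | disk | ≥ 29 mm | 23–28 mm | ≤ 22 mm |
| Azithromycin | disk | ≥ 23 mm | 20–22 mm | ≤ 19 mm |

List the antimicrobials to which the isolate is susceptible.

vancomycin, meropenem

Ampicillin: 25 mm is ≤ 25 mm ⇒ R
Azithromycin: 22 mm is in 20–22 mm — Intermediate
Moxifloxacin 25 mm: in 24–25 mm — intermediate
Vancomycin: 24 mm is ≥ 23 mm ⇒ susceptible
Nafcillin (25 mm) in 23–28 mm → I
Fosfomycin (10 mm) in 9–14 mm — I
Meropenem (27 mm) ≥ 27 mm — susceptible
Tobramycin (23 mm) in 22–26 mm — I
Rifampin (19 mm) ≤ 19 mm → Resistant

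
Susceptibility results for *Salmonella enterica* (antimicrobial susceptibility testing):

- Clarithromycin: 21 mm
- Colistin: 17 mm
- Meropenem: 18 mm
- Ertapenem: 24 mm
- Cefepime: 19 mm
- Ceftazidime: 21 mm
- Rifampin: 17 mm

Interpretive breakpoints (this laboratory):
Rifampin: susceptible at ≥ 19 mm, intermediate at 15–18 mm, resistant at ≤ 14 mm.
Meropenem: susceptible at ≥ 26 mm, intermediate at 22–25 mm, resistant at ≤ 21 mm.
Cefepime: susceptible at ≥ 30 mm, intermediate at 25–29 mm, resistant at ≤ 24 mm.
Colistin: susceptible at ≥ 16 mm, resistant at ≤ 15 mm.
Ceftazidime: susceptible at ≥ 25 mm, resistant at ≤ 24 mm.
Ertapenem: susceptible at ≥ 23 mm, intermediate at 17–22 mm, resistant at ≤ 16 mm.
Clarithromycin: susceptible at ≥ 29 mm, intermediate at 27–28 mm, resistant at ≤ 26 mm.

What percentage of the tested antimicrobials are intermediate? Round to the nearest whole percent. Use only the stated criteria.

Clarithromycin (21 mm) ≤ 26 mm ⇒ Resistant
Colistin (17 mm) ≥ 16 mm — Susceptible
Meropenem (18 mm) ≤ 21 mm — Resistant
Ertapenem 24 mm: ≥ 23 mm → Susceptible
Cefepime (19 mm) ≤ 24 mm — resistant
Ceftazidime (21 mm) ≤ 24 mm → Resistant
Rifampin 17 mm: in 15–18 mm ⇒ I
Intermediate: 1/7

14%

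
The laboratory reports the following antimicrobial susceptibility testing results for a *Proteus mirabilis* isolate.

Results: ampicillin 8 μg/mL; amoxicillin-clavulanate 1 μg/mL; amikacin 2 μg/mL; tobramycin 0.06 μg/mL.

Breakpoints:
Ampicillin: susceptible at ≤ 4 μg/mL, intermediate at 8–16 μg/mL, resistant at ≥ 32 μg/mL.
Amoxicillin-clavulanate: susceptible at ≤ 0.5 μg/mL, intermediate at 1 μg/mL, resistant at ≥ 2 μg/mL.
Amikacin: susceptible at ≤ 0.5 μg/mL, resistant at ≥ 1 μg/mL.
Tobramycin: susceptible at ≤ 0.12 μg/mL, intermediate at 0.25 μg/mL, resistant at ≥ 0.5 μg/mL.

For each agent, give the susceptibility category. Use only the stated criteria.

I, I, R, S

Ampicillin 8 μg/mL: in 8–16 μg/mL → Intermediate
Amoxicillin-clavulanate: 1 μg/mL is = 1 μg/mL → intermediate
Amikacin (2 μg/mL) ≥ 1 μg/mL ⇒ R
Tobramycin 0.06 μg/mL: ≤ 0.12 μg/mL ⇒ susceptible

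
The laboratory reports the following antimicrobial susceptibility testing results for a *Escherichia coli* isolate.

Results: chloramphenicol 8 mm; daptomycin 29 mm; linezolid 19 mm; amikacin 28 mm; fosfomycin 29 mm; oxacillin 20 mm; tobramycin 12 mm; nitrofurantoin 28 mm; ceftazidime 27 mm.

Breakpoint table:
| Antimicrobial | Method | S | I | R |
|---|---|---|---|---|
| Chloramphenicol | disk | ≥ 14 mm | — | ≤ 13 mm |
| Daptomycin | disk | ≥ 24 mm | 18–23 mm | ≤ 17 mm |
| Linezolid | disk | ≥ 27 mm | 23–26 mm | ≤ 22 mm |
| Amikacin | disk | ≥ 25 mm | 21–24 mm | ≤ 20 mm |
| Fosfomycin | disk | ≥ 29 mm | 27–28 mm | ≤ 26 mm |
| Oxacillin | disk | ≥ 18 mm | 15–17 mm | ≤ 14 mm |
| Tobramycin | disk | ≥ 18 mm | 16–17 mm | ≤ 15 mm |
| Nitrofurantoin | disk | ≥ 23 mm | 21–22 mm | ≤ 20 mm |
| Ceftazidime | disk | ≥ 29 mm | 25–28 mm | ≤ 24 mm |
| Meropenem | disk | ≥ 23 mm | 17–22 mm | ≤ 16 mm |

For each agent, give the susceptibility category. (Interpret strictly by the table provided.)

Chloramphenicol 8 mm: ≤ 13 mm ⇒ Resistant
Daptomycin 29 mm: ≥ 24 mm — Susceptible
Linezolid 19 mm: ≤ 22 mm ⇒ R
Amikacin: 28 mm is ≥ 25 mm → Susceptible
Fosfomycin 29 mm: ≥ 29 mm → S
Oxacillin (20 mm) ≥ 18 mm ⇒ S
Tobramycin (12 mm) ≤ 15 mm ⇒ R
Nitrofurantoin 28 mm: ≥ 23 mm — susceptible
Ceftazidime 27 mm: in 25–28 mm — intermediate

R, S, R, S, S, S, R, S, I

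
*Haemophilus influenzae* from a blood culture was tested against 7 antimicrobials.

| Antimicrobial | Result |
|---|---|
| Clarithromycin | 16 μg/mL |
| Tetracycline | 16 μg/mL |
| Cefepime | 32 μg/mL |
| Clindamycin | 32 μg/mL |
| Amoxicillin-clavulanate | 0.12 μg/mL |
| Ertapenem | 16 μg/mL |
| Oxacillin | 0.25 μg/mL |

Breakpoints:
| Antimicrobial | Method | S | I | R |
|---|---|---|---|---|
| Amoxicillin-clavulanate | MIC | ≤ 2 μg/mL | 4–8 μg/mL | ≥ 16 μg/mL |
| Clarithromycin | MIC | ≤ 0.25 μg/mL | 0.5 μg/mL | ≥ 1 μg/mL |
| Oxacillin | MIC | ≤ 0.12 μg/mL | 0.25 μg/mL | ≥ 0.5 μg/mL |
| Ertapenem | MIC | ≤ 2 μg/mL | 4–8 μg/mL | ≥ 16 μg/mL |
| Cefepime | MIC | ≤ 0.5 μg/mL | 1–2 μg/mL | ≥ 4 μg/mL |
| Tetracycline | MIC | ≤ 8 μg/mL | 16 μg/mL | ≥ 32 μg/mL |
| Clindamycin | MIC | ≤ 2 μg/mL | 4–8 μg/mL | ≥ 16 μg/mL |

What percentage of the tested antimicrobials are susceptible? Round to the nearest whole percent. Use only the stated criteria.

Clarithromycin: 16 μg/mL is ≥ 1 μg/mL — Resistant
Tetracycline 16 μg/mL: = 16 μg/mL ⇒ intermediate
Cefepime 32 μg/mL: ≥ 4 μg/mL → resistant
Clindamycin (32 μg/mL) ≥ 16 μg/mL — R
Amoxicillin-clavulanate 0.12 μg/mL: ≤ 2 μg/mL → Susceptible
Ertapenem (16 μg/mL) ≥ 16 μg/mL ⇒ Resistant
Oxacillin 0.25 μg/mL: = 0.25 μg/mL — intermediate
Susceptible: 1/7

14%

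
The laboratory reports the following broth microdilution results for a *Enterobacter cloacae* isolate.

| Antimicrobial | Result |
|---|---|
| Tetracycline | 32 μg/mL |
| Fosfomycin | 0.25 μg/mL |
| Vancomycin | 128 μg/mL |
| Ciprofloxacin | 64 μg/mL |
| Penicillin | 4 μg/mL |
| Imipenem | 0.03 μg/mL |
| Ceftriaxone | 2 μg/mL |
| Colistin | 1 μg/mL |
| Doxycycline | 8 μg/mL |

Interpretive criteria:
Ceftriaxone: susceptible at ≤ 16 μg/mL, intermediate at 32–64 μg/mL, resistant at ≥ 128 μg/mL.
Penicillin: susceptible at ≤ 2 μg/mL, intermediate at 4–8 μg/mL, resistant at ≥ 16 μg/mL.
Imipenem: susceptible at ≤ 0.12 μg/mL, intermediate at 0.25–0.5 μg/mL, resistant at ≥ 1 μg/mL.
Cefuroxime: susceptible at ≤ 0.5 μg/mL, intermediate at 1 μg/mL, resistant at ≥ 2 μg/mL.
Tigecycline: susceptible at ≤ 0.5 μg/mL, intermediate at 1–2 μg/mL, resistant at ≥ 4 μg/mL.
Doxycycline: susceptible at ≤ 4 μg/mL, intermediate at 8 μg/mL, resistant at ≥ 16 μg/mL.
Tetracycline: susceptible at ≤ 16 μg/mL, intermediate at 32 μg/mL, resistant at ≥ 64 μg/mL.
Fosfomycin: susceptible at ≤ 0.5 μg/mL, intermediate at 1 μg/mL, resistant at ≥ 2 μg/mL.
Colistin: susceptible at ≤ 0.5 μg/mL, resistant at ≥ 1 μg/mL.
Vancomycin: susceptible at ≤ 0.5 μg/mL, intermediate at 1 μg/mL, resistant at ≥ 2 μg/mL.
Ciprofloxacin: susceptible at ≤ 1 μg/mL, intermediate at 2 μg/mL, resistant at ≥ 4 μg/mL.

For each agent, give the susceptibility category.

I, S, R, R, I, S, S, R, I

Tetracycline (32 μg/mL) = 32 μg/mL ⇒ intermediate
Fosfomycin 0.25 μg/mL: ≤ 0.5 μg/mL ⇒ susceptible
Vancomycin 128 μg/mL: ≥ 2 μg/mL — resistant
Ciprofloxacin (64 μg/mL) ≥ 4 μg/mL → R
Penicillin (4 μg/mL) in 4–8 μg/mL — intermediate
Imipenem 0.03 μg/mL: ≤ 0.12 μg/mL → susceptible
Ceftriaxone 2 μg/mL: ≤ 16 μg/mL ⇒ Susceptible
Colistin 1 μg/mL: ≥ 1 μg/mL ⇒ R
Doxycycline 8 μg/mL: = 8 μg/mL ⇒ Intermediate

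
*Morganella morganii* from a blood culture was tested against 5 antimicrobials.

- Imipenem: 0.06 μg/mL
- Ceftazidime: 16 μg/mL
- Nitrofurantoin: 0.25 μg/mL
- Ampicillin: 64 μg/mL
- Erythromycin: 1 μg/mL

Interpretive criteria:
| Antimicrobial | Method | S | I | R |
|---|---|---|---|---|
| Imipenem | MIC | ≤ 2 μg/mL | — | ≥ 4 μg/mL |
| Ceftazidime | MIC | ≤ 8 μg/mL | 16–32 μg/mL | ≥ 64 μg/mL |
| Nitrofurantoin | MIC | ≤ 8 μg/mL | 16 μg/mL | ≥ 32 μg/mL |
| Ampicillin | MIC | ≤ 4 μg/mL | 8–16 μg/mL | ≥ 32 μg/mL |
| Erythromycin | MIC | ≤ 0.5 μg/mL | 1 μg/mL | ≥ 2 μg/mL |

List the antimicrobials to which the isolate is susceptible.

Imipenem (0.06 μg/mL) ≤ 2 μg/mL → Susceptible
Ceftazidime (16 μg/mL) in 16–32 μg/mL ⇒ Intermediate
Nitrofurantoin: 0.25 μg/mL is ≤ 8 μg/mL ⇒ Susceptible
Ampicillin 64 μg/mL: ≥ 32 μg/mL ⇒ Resistant
Erythromycin: 1 μg/mL is = 1 μg/mL → Intermediate

imipenem, nitrofurantoin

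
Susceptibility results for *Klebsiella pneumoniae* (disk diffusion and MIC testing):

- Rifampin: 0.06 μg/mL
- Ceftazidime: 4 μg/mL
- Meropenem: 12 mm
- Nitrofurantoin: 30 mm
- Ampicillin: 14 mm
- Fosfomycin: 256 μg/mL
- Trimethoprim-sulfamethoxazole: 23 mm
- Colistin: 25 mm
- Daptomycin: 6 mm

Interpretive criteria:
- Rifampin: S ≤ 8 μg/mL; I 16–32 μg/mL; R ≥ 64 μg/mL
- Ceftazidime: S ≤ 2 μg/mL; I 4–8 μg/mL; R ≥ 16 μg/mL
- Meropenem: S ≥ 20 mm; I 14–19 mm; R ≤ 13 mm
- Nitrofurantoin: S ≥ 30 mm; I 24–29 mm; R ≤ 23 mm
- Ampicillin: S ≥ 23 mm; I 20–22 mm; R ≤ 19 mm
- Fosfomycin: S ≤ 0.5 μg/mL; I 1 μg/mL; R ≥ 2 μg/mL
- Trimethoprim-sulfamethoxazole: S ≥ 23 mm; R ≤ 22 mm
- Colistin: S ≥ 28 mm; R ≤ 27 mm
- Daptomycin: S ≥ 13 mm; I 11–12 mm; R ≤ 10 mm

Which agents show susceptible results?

rifampin, nitrofurantoin, trimethoprim-sulfamethoxazole

Rifampin (0.06 μg/mL) ≤ 8 μg/mL → susceptible
Ceftazidime 4 μg/mL: in 4–8 μg/mL → intermediate
Meropenem (12 mm) ≤ 13 mm → resistant
Nitrofurantoin: 30 mm is ≥ 30 mm → Susceptible
Ampicillin: 14 mm is ≤ 19 mm — R
Fosfomycin: 256 μg/mL is ≥ 2 μg/mL → Resistant
Trimethoprim-sulfamethoxazole: 23 mm is ≥ 23 mm → Susceptible
Colistin: 25 mm is ≤ 27 mm ⇒ resistant
Daptomycin 6 mm: ≤ 10 mm → Resistant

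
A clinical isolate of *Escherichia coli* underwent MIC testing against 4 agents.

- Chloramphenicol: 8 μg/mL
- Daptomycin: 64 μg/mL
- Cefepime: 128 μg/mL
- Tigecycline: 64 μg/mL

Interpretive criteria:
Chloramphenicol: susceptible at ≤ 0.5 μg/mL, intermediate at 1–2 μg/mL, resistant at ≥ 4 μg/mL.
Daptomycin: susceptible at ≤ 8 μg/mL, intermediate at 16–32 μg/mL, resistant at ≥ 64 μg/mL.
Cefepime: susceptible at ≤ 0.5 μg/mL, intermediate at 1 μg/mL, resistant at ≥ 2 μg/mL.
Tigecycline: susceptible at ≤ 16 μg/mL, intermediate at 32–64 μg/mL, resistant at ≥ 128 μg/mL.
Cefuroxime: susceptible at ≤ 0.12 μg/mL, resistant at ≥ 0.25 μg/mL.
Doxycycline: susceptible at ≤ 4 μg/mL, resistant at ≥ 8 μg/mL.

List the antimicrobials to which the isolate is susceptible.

Chloramphenicol 8 μg/mL: ≥ 4 μg/mL — Resistant
Daptomycin (64 μg/mL) ≥ 64 μg/mL → R
Cefepime (128 μg/mL) ≥ 2 μg/mL → Resistant
Tigecycline 64 μg/mL: in 32–64 μg/mL — intermediate

none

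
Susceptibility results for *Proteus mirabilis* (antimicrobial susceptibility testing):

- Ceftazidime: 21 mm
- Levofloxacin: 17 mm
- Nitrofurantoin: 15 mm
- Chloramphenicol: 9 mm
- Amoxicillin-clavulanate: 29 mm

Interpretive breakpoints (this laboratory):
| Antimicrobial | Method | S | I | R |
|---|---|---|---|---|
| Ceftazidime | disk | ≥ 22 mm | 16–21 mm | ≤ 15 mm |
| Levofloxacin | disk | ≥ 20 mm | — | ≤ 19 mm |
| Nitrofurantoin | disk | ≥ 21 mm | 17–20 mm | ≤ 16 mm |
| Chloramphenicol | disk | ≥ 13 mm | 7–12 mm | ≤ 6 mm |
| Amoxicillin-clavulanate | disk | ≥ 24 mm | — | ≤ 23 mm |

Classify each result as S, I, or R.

Ceftazidime (21 mm) in 16–21 mm — intermediate
Levofloxacin (17 mm) ≤ 19 mm → resistant
Nitrofurantoin: 15 mm is ≤ 16 mm → resistant
Chloramphenicol: 9 mm is in 7–12 mm — Intermediate
Amoxicillin-clavulanate (29 mm) ≥ 24 mm — S

I, R, R, I, S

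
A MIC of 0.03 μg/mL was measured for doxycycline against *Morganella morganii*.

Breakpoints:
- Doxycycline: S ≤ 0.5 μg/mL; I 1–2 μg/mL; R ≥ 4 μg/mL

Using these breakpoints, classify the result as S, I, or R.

S

Doxycycline: 0.03 μg/mL is ≤ 0.5 μg/mL ⇒ Susceptible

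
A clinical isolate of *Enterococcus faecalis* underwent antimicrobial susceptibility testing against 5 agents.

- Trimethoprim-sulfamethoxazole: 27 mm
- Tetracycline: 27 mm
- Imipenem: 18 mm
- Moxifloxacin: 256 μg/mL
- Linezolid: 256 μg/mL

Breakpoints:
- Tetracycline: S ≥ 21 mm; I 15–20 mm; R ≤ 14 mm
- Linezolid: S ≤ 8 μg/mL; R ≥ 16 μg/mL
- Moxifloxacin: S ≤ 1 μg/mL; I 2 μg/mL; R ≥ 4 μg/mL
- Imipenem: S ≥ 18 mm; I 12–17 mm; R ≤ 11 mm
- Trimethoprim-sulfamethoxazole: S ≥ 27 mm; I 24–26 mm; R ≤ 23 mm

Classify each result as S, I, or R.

Trimethoprim-sulfamethoxazole 27 mm: ≥ 27 mm ⇒ Susceptible
Tetracycline: 27 mm is ≥ 21 mm → S
Imipenem 18 mm: ≥ 18 mm ⇒ S
Moxifloxacin 256 μg/mL: ≥ 4 μg/mL → Resistant
Linezolid: 256 μg/mL is ≥ 16 μg/mL — R

S, S, S, R, R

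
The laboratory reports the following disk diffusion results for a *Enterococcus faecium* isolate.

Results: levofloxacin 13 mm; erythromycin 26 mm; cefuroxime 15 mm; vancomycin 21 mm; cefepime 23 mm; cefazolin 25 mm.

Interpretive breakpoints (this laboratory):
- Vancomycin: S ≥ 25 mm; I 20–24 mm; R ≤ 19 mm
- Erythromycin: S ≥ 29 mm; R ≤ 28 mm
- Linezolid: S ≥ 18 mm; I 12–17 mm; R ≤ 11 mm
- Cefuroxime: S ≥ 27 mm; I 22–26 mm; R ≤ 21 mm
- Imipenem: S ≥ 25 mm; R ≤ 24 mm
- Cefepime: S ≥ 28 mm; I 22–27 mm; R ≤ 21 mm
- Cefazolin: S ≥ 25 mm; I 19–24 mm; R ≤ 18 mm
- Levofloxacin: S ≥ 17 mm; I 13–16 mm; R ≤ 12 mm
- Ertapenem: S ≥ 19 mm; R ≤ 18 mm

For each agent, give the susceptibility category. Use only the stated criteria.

Levofloxacin 13 mm: in 13–16 mm ⇒ I
Erythromycin: 26 mm is ≤ 28 mm ⇒ R
Cefuroxime (15 mm) ≤ 21 mm — resistant
Vancomycin (21 mm) in 20–24 mm → I
Cefepime 23 mm: in 22–27 mm ⇒ Intermediate
Cefazolin: 25 mm is ≥ 25 mm → susceptible

I, R, R, I, I, S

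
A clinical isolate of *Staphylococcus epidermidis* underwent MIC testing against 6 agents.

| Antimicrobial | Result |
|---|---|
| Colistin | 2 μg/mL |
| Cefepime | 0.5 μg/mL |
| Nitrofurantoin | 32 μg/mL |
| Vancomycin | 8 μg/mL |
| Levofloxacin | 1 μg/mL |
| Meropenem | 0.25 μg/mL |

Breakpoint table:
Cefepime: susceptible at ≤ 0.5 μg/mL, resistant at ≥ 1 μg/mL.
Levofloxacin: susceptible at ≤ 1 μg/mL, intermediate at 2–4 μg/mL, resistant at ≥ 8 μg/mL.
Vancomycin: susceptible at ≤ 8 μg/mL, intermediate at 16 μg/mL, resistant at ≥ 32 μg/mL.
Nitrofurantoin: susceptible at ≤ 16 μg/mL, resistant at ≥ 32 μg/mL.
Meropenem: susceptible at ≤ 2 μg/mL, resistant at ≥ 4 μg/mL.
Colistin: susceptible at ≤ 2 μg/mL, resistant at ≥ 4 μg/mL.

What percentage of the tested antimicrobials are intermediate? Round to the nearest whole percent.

Colistin (2 μg/mL) ≤ 2 μg/mL ⇒ S
Cefepime 0.5 μg/mL: ≤ 0.5 μg/mL — susceptible
Nitrofurantoin 32 μg/mL: ≥ 32 μg/mL — R
Vancomycin 8 μg/mL: ≤ 8 μg/mL ⇒ S
Levofloxacin (1 μg/mL) ≤ 1 μg/mL — S
Meropenem: 0.25 μg/mL is ≤ 2 μg/mL → susceptible
Intermediate: 0/6

0%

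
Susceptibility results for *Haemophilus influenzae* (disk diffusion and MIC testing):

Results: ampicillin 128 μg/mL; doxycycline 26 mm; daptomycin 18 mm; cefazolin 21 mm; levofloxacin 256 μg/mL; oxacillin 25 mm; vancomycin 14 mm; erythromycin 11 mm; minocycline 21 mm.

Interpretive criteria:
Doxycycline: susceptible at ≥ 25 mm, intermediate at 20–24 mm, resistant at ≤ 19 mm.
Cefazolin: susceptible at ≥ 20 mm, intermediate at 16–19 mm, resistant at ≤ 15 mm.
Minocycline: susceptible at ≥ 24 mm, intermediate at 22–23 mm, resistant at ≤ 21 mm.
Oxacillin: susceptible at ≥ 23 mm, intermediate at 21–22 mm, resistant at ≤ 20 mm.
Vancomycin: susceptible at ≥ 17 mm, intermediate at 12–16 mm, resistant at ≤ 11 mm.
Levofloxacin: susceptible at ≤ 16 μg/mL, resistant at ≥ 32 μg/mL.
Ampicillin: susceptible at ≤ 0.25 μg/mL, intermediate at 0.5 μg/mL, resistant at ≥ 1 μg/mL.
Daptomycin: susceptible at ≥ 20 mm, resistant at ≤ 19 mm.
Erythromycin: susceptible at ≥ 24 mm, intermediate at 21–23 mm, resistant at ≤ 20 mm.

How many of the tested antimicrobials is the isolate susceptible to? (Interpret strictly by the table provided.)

3

Ampicillin (128 μg/mL) ≥ 1 μg/mL ⇒ Resistant
Doxycycline 26 mm: ≥ 25 mm → S
Daptomycin (18 mm) ≤ 19 mm ⇒ resistant
Cefazolin (21 mm) ≥ 20 mm — Susceptible
Levofloxacin (256 μg/mL) ≥ 32 μg/mL — R
Oxacillin (25 mm) ≥ 23 mm ⇒ susceptible
Vancomycin 14 mm: in 12–16 mm ⇒ I
Erythromycin (11 mm) ≤ 20 mm → R
Minocycline: 21 mm is ≤ 21 mm → Resistant
Susceptible: 3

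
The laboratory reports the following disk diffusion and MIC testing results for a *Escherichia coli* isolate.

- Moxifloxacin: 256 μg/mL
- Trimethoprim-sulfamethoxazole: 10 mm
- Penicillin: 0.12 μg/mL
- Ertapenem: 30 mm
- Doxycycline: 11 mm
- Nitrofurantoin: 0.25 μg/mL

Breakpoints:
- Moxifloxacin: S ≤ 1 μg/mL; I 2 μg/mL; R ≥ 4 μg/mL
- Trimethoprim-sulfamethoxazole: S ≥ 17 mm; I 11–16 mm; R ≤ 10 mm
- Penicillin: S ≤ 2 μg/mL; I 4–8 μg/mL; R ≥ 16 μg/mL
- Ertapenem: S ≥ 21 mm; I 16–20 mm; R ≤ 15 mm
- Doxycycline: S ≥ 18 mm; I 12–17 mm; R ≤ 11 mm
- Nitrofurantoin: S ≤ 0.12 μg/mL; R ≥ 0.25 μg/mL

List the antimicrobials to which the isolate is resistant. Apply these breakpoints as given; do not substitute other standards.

moxifloxacin, trimethoprim-sulfamethoxazole, doxycycline, nitrofurantoin

Moxifloxacin (256 μg/mL) ≥ 4 μg/mL → resistant
Trimethoprim-sulfamethoxazole: 10 mm is ≤ 10 mm → R
Penicillin 0.12 μg/mL: ≤ 2 μg/mL — S
Ertapenem 30 mm: ≥ 21 mm — susceptible
Doxycycline: 11 mm is ≤ 11 mm ⇒ resistant
Nitrofurantoin: 0.25 μg/mL is ≥ 0.25 μg/mL ⇒ Resistant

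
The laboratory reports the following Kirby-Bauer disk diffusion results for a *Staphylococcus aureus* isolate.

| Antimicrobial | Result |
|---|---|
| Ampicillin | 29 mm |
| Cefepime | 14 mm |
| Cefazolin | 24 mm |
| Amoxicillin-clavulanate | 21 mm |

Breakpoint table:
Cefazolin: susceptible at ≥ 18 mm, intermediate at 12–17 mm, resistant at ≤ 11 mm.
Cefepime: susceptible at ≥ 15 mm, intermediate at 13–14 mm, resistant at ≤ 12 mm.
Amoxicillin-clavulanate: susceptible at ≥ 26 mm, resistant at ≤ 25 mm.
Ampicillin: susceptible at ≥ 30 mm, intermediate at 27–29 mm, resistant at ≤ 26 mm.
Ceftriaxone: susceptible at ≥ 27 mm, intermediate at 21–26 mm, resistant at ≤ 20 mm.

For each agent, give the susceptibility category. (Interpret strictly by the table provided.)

I, I, S, R

Ampicillin: 29 mm is in 27–29 mm — I
Cefepime 14 mm: in 13–14 mm → Intermediate
Cefazolin: 24 mm is ≥ 18 mm → susceptible
Amoxicillin-clavulanate: 21 mm is ≤ 25 mm ⇒ resistant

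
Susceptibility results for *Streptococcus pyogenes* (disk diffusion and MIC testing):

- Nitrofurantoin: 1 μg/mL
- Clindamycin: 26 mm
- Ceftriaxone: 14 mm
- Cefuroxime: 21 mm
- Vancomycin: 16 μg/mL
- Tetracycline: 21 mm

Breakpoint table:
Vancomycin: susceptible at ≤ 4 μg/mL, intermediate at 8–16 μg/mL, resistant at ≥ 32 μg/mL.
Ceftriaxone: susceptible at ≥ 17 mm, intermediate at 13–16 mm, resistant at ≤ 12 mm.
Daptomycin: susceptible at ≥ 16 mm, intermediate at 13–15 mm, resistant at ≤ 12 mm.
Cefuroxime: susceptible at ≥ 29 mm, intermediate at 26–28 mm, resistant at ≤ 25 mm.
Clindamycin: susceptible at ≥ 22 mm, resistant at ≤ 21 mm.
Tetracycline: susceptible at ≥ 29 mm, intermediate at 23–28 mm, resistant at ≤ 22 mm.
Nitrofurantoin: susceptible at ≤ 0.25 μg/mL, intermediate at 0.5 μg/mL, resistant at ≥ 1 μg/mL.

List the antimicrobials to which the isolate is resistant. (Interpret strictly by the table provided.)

Nitrofurantoin 1 μg/mL: ≥ 1 μg/mL — Resistant
Clindamycin: 26 mm is ≥ 22 mm ⇒ susceptible
Ceftriaxone: 14 mm is in 13–16 mm ⇒ intermediate
Cefuroxime (21 mm) ≤ 25 mm → resistant
Vancomycin (16 μg/mL) in 8–16 μg/mL ⇒ Intermediate
Tetracycline 21 mm: ≤ 22 mm ⇒ R

nitrofurantoin, cefuroxime, tetracycline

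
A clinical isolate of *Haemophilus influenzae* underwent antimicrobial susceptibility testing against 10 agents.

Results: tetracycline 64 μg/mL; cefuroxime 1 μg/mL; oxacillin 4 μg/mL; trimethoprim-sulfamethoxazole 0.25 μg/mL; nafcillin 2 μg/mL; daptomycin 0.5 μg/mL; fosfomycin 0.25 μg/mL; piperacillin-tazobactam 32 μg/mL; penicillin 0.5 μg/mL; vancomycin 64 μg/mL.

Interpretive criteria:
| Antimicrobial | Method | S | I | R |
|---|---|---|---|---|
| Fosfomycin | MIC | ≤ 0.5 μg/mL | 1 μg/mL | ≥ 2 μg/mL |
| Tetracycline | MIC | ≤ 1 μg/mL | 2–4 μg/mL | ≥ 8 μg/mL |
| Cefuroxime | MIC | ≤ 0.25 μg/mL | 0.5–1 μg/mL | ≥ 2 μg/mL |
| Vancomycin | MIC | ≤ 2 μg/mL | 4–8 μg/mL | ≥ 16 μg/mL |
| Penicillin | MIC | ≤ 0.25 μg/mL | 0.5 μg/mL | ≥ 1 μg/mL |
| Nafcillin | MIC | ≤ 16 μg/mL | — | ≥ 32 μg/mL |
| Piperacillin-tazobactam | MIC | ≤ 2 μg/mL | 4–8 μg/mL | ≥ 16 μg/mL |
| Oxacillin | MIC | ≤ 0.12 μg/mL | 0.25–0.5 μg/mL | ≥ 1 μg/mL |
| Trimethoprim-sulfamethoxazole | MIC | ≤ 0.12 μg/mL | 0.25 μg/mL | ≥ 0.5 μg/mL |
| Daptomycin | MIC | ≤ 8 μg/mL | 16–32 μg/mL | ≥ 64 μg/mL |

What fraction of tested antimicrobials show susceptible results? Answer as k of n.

3 of 10

Tetracycline (64 μg/mL) ≥ 8 μg/mL ⇒ Resistant
Cefuroxime 1 μg/mL: in 0.5–1 μg/mL — Intermediate
Oxacillin 4 μg/mL: ≥ 1 μg/mL ⇒ resistant
Trimethoprim-sulfamethoxazole (0.25 μg/mL) = 0.25 μg/mL ⇒ Intermediate
Nafcillin 2 μg/mL: ≤ 16 μg/mL ⇒ S
Daptomycin (0.5 μg/mL) ≤ 8 μg/mL ⇒ susceptible
Fosfomycin: 0.25 μg/mL is ≤ 0.5 μg/mL — Susceptible
Piperacillin-tazobactam (32 μg/mL) ≥ 16 μg/mL ⇒ Resistant
Penicillin: 0.5 μg/mL is = 0.5 μg/mL — Intermediate
Vancomycin (64 μg/mL) ≥ 16 μg/mL ⇒ R
Susceptible: 3/10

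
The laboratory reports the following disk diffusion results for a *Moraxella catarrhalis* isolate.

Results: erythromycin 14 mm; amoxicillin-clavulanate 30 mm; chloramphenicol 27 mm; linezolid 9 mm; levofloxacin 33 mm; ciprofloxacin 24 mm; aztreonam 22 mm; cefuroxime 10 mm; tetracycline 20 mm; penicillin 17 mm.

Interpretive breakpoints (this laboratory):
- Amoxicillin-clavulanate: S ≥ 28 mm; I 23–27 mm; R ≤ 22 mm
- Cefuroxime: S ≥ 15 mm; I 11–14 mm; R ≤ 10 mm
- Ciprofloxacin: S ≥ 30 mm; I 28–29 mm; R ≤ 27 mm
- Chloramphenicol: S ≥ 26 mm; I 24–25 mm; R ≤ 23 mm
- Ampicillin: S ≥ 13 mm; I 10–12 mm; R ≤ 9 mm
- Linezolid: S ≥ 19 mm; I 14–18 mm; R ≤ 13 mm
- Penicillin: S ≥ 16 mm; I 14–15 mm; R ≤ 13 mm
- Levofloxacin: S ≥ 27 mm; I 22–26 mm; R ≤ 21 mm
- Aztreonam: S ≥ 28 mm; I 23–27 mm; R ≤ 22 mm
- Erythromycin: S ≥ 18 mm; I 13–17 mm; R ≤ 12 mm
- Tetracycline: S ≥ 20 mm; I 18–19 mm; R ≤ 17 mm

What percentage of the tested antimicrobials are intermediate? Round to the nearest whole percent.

10%

Erythromycin: 14 mm is in 13–17 mm ⇒ intermediate
Amoxicillin-clavulanate: 30 mm is ≥ 28 mm — susceptible
Chloramphenicol (27 mm) ≥ 26 mm ⇒ Susceptible
Linezolid (9 mm) ≤ 13 mm → R
Levofloxacin 33 mm: ≥ 27 mm → susceptible
Ciprofloxacin: 24 mm is ≤ 27 mm — R
Aztreonam 22 mm: ≤ 22 mm → Resistant
Cefuroxime (10 mm) ≤ 10 mm — R
Tetracycline (20 mm) ≥ 20 mm — Susceptible
Penicillin (17 mm) ≥ 16 mm → susceptible
Intermediate: 1/10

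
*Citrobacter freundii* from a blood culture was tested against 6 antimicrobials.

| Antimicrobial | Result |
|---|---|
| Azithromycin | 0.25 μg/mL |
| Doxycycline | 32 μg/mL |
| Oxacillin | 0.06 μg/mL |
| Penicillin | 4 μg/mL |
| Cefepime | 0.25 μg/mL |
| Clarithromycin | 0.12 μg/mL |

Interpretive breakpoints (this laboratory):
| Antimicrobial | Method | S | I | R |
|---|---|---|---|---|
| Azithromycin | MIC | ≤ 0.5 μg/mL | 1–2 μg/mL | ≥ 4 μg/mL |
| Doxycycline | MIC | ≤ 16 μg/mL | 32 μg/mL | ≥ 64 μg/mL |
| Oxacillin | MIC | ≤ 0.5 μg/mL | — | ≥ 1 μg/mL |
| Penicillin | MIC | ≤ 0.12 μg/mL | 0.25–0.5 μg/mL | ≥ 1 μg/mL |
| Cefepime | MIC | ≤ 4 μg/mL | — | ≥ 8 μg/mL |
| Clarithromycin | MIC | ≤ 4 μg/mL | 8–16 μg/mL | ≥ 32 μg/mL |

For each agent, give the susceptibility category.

Azithromycin 0.25 μg/mL: ≤ 0.5 μg/mL → Susceptible
Doxycycline 32 μg/mL: = 32 μg/mL ⇒ I
Oxacillin: 0.06 μg/mL is ≤ 0.5 μg/mL → S
Penicillin (4 μg/mL) ≥ 1 μg/mL ⇒ R
Cefepime: 0.25 μg/mL is ≤ 4 μg/mL → susceptible
Clarithromycin (0.12 μg/mL) ≤ 4 μg/mL — S

S, I, S, R, S, S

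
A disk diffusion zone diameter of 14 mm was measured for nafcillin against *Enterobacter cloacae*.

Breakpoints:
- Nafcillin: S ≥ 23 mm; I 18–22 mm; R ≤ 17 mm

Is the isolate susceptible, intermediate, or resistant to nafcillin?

Nafcillin: 14 mm is ≤ 17 mm — resistant

Resistant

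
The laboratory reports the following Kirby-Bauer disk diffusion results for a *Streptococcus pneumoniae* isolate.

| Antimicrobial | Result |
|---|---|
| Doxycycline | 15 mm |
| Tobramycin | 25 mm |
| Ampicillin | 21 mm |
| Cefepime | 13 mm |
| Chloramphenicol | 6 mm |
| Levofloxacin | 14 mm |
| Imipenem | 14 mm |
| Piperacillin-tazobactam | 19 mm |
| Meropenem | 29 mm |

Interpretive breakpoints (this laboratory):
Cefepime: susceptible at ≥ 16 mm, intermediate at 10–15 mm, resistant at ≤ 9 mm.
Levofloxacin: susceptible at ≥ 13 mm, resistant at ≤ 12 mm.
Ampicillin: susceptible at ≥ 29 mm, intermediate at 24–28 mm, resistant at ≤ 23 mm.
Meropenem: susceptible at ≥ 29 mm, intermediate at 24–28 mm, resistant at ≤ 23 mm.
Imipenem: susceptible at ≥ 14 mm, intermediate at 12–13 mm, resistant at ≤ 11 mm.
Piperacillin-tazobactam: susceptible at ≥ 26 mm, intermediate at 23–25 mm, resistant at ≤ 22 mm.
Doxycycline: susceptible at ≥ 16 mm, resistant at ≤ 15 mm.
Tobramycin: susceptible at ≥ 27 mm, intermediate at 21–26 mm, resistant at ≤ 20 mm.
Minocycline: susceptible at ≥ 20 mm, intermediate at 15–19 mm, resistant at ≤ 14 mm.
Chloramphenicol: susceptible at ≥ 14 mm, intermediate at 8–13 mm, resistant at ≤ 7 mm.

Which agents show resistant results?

doxycycline, ampicillin, chloramphenicol, piperacillin-tazobactam

Doxycycline: 15 mm is ≤ 15 mm — Resistant
Tobramycin: 25 mm is in 21–26 mm ⇒ intermediate
Ampicillin: 21 mm is ≤ 23 mm ⇒ Resistant
Cefepime: 13 mm is in 10–15 mm → Intermediate
Chloramphenicol: 6 mm is ≤ 7 mm → resistant
Levofloxacin (14 mm) ≥ 13 mm — Susceptible
Imipenem 14 mm: ≥ 14 mm ⇒ Susceptible
Piperacillin-tazobactam 19 mm: ≤ 22 mm — resistant
Meropenem 29 mm: ≥ 29 mm ⇒ Susceptible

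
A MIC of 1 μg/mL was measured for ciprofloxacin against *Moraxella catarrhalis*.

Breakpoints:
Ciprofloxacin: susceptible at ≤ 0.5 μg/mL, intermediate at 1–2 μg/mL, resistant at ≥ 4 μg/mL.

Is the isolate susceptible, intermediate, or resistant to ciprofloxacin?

I

Ciprofloxacin: 1 μg/mL is in 1–2 μg/mL ⇒ Intermediate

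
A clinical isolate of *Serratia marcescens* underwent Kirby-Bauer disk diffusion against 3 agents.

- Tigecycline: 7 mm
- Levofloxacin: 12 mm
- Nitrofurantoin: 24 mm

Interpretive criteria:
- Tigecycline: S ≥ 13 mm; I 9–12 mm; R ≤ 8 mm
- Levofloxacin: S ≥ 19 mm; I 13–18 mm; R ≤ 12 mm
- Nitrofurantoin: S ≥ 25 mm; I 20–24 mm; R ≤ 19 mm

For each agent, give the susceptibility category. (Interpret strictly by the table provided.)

Tigecycline 7 mm: ≤ 8 mm → R
Levofloxacin: 12 mm is ≤ 12 mm → R
Nitrofurantoin (24 mm) in 20–24 mm ⇒ intermediate

R, R, I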